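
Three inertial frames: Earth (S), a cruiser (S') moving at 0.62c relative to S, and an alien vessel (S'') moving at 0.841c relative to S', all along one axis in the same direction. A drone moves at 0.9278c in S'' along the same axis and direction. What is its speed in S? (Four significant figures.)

Apply u = (u'+v)/(1+u'v) twice. Drone in the cruiser frame: (0.9278+0.841)/(1+0.9278·0.841) = 1.7688/1.7802798 = 0.99355c.
That velocity, transformed to the rest frame of Earth: (0.99355+0.62)/(1+0.99355·0.62) = 1.61355/1.616001 = 0.99848c.

0.9985c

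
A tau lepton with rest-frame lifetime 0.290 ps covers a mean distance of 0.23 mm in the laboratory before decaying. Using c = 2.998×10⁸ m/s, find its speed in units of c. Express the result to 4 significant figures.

0.9354c

d = βγcτ ⇒ βγ = d/(cτ) = 2.300×10^-4 m / (8.6942×10^-5 m) = 2.6454.
β = (βγ)/√(1+(βγ)²) = 2.6454/√7.99814 = 0.9354.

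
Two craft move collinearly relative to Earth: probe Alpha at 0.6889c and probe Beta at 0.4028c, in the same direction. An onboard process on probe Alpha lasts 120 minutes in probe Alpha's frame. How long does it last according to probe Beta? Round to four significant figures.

130.7 minutes

The velocity of probe Alpha relative to probe Beta is (0.6889 − 0.4028)c / (1 − 0.6889×0.4028) = 0.39598c; relative speed 0.39598c.
γ for this relative speed: γ = 1/√(1 − 0.1568) = 1.089.
The clock on probe Alpha records proper time, so probe Beta measures Δt = γΔτ = 1.089 × 120 = 130.7 minutes.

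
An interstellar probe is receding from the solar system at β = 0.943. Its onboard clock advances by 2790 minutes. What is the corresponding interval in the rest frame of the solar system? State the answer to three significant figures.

With β = 0.943, γ = 1/√(1 − 0.943²) = 1/√0.110751 = 3.0049.
The onboard clock measures proper time, so the interval in the rest frame of the solar system is dilated: Δt = γ·Δτ = 3.0049 × 2790 minutes = 8380 minutes.

8380 minutes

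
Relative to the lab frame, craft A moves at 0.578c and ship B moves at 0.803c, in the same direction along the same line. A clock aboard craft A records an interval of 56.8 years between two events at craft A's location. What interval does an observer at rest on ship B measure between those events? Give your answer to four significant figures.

Transform craft A's velocity into ship B's frame: (0.578 − 0.803)/(1 − 0.578·0.803) = −0.225/0.535866, so the relative speed is 0.41988c.
At |u| = 0.41988c, γ = (1 − 0.176299)^(−1/2) = 1.1018.
Craft A's interval is proper; time dilation gives Δt_B = γΔτ = 1.1018 × 56.8 years = 62.58 years.

62.58 years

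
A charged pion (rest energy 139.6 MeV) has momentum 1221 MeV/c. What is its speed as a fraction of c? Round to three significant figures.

βγ = pc/(mc²) = 1221/139.6 = 8.7464.
Since γ² = 1 + (βγ)² = 77.4995, γ = √77.4995 = 8.80338, and β = (βγ)/γ = 8.7464/8.80338 = 0.994.

0.994c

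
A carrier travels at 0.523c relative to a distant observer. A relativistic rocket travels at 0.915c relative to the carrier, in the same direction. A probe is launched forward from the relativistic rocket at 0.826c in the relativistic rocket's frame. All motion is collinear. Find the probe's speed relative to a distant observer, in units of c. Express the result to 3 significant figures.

Apply u = (u'+v)/(1+u'v) twice. Probe in the carrier frame: (0.826+0.915)/(1+0.826·0.915) = 1.741/1.75579 = 0.99158c.
That velocity, transformed to the rest frame of a distant observer: (0.99158+0.523)/(1+0.99158·0.523) = 1.51458/1.51859634 = 0.99736c.

0.997c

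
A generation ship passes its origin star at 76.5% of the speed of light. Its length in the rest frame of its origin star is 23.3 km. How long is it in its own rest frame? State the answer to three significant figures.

γ = 1/√(1 − β²) = 1/√(1 − 0.585225) = 1/√0.414775 = 1/0.64403 = 1.5527.
Proper length: L₀ = γ·L = 1.5527 × 23.3 = 36.2 km.

36.2 km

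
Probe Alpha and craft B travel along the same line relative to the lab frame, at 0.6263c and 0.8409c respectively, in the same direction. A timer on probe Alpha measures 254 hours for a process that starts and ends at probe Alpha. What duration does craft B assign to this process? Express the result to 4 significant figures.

The velocity of probe Alpha relative to craft B is (0.6263 − 0.8409)c / (1 − 0.6263×0.8409) = −0.45337c; relative speed 0.45337c.
γ for this relative speed: γ = 1/√(1 − 0.205544) = 1.1219.
The clock on probe Alpha records proper time, so craft B measures Δt = γΔτ = 1.1219 × 254 = 285.0 hours.

285.0 hours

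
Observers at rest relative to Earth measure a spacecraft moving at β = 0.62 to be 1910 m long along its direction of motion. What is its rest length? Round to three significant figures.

2430 m

γ = 1/√(1 − β²) = 1/√(1 − 0.3844) = 1/√0.6156 = 1/0.784602 = 1.2745.
Proper length: L₀ = γ·L = 1.2745 × 1910 = 2430 m.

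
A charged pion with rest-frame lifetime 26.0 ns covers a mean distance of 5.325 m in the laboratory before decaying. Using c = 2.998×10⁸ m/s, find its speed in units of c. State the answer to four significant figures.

Let x = d/(cτ) = 5.325 m / (2.998×10⁸ m/s × 2.600×10^-8 s) = 0.68315. Since d = βγcτ, x = βγ = β/√(1−β²).
Solving: β² = x²/(1+x²) = 0.466694/1.466694 = 0.318195, so β = 0.5641.

0.5641c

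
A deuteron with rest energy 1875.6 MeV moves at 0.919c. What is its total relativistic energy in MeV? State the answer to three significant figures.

γ = 1/√(1 − β²) = 1/√(1 − 0.844561) = 1/√0.155439 = 1/0.394258 = 2.5364.
Total energy: E = γmc² = 2.5364 × 1875.6 MeV = 4760 MeV.

4760 MeV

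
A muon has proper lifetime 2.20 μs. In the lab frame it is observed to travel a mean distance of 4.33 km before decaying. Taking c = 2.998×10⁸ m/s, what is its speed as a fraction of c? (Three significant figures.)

d = βγcτ ⇒ βγ = d/(cτ) = 4330 m / (659.56 m) = 6.565.
β = (βγ)/√(1+(βγ)²) = 6.565/√44.0992 = 0.989.

0.989c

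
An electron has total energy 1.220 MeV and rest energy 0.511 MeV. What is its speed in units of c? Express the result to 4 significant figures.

0.9081c

γ = E/(mc²) = 1.220/0.511 = 2.3875.
β = √(1 − 1/γ²) = √(1 − 0.175434) = √0.824566 = 0.9081.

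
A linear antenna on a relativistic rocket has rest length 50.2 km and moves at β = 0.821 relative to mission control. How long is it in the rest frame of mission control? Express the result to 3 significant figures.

28.7 km

γ = 1/√(1 − β²) = 1/√(1 − 0.674041) = 1/√0.325959 = 1/0.570928 = 1.7515.
Length contraction: L = L₀/γ = 50.2/1.7515 = 28.7 km.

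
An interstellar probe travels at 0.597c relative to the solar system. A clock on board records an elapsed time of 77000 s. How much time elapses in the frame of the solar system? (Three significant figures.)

96000 s

γ = 1/√(1 − β²) = 1/√(1 − 0.356409) = 1/√0.643591 = 1/0.802241 = 1.2465.
The onboard clock measures proper time, so the interval in the rest frame of the solar system is dilated: Δt = γ·Δτ = 1.2465 × 77000 s = 96000 s.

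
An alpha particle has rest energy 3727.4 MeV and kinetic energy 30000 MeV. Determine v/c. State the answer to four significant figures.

0.9939

K = (γ−1)mc², so γ = 1 + 30000/3727.4 = 9.0485.
Then v/c = √(1 − γ⁻²) = √(1 − 0.0122137) = √0.9877863 = 0.9939.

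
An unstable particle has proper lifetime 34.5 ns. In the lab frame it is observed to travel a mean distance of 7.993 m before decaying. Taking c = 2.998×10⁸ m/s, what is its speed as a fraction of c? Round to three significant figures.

0.611c

d = βγcτ ⇒ βγ = d/(cτ) = 7.993 m / (10.3431 m) = 0.77279.
β = (βγ)/√(1+(βγ)²) = 0.77279/√1.597204 = 0.611.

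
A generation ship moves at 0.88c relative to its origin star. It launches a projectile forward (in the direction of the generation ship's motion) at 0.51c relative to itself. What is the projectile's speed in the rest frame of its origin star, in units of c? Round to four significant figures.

0.9594c

Relativistic velocity addition: u = (u' + v)/(1 + u'v/c²), with u' = 0.51c and v = 0.88c.
Numerator: 0.51 + 0.88 = 1.39. Denominator: 1 + (0.51)(0.88) = 1.4488.
u = 1.39/1.4488 = 0.95941, so the speed is 0.9594c.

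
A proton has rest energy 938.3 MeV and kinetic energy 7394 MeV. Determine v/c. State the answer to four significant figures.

γ = 1 + K/(mc²) = 1 + 7394/938.3 = 8.8802.
β = √(1 − 1/γ²) = √(1 − 0.012681) = √0.987319 = 0.9936.

0.9936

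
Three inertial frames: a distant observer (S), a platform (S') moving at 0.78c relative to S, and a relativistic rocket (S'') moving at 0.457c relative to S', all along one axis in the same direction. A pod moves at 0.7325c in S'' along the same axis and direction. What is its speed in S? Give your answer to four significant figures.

Compose velocities in two stages. Stage 1 (into S'): u₁ = (0.7325+0.457)/(1+0.7325×0.457) = 0.89118.
Stage 2 (into S): u = (0.89118+0.78)/(1+0.89118×0.78) = 0.98588, so the speed is 0.9859c.

0.9859c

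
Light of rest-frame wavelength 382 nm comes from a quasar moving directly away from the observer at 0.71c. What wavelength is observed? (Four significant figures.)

Relativistic Doppler for wavelength: λ_obs = λ_src · √((1+β)/(1−β)).
With β = 0.71: factor = √(1.71/0.29) = 2.4283.
λ_obs = 382 × 2.4283 = 927.6 nm.

927.6 nm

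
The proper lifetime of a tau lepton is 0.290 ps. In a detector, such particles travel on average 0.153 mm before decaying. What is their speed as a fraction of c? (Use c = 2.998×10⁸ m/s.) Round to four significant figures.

0.8694c

d = βγcτ ⇒ βγ = d/(cτ) = 1.530×10^-4 m / (8.6942×10^-5 m) = 1.7598.
β = (βγ)/√(1+(βγ)²) = 1.7598/√4.0969 = 0.8694.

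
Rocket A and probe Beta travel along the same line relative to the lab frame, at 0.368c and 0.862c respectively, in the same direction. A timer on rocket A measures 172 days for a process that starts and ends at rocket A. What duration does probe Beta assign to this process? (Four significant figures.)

249.2 days

Speed of rocket A in probe Beta's frame: u = (v_A − v_B)/(1 − v_A v_B/c²) = (0.368 − 0.862)/(1 − 0.368×0.862) = −0.494/0.682784 = −0.72351; |u| = 0.72351c.
γ for this relative speed: γ = 1/√(1 − 0.523467) = 1.4486.
The clock on rocket A records proper time, so probe Beta measures Δt = γΔτ = 1.4486 × 172 = 249.2 days.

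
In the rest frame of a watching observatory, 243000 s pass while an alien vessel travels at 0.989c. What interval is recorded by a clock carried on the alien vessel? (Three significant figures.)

35900 s

Lorentz factor: γ = (1 − 0.978121)^(−1/2) = 6.7606.
The alien vessel's clock runs slow as seen from a watching observatory, so Δτ = Δt/γ = 243000/6.7606 = 35900 s.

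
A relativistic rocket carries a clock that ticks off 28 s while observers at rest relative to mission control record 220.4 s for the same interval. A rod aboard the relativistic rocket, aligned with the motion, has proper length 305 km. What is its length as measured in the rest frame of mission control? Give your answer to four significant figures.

The time-dilation ratio gives γ = 220.4/28 = 7.87143.
The rod contracts by the same γ: 305 km / 7.87143 = 38.75 km.

38.75 km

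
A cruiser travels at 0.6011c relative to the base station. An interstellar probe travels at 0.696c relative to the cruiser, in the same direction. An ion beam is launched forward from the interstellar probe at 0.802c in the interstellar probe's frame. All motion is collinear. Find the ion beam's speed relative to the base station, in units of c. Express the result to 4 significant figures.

Apply u = (u'+v)/(1+u'v) twice. Ion beam in the cruiser frame: (0.802+0.696)/(1+0.802·0.696) = 1.498/1.558192 = 0.96137c.
That velocity, transformed to the rest frame of the base station: (0.96137+0.6011)/(1+0.96137·0.6011) = 1.56247/1.577879507 = 0.99023c.

0.9902c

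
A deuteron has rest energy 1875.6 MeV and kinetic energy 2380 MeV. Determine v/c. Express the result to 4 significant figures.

0.8976

γ = 1 + K/(mc²) = 1 + 2380/1875.6 = 2.2689.
β = √(1 − 1/γ²) = √(1 − 0.194254) = √0.805746 = 0.8976.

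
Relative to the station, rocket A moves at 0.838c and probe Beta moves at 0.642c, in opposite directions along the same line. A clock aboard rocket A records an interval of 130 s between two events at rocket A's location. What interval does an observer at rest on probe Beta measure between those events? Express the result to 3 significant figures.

478 s

Transform rocket A's velocity into probe Beta's frame: (0.838 + 0.642)/(1 + 0.838·0.642) = 1.48/1.537996, so the relative speed is 0.96229c.
At |u| = 0.96229c, γ = (1 − 0.926002)^(−1/2) = 3.6761.
The clock on rocket A records proper time, so probe Beta measures Δt = γΔτ = 3.6761 × 130 = 478 s.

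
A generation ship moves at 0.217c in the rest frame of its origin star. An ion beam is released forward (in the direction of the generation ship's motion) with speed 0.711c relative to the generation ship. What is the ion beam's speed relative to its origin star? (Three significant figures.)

Relativistic velocity addition: u = (u' + v)/(1 + u'v/c²), with u' = 0.711c and v = 0.217c.
Numerator: 0.711 + 0.217 = 0.928. Denominator: 1 + (0.711)(0.217) = 1.154287.
u = 0.928/1.154287 = 0.80396, so the speed is 0.804c.

0.804c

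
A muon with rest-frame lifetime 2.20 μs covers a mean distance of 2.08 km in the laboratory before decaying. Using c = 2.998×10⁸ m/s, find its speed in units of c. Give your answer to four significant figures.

Lab distance = (lab lifetime)·v = γτ·βc, so βγ = d/(cτ) = 2080/(2.998×10⁸ × 2.200×10^-6) = 3.1536.
With βγ = 3.1536: γ² = 1 + (βγ)² = 10.94519, and β = (βγ)/γ = 3.1536/3.30835 = 0.9532.

0.9532c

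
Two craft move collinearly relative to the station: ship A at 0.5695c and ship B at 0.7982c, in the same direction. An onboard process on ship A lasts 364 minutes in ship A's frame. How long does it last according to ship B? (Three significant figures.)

Transform ship A's velocity into ship B's frame: (0.5695 − 0.7982)/(1 − 0.5695·0.7982) = −0.2287/0.5454251, so the relative speed is 0.41931c.
γ for this relative speed: γ = 1/√(1 − 0.175821) = 1.1015.
The clock on ship A records proper time, so ship B measures Δt = γΔτ = 1.1015 × 364 = 401 minutes.

401 minutes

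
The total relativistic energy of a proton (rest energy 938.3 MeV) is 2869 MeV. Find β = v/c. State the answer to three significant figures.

Total energy E = γmc² gives γ = 2869/938.3 = 3.0577.
Hence β = √(1 − 1/γ²) = √(1 − 0.106957) = √0.893043 = 0.945.

0.945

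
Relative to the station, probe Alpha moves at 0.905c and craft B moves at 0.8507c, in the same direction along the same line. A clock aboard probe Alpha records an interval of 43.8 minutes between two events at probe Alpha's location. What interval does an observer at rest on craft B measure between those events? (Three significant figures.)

Speed of probe Alpha in craft B's frame: u = (v_A − v_B)/(1 − v_A v_B/c²) = (0.905 − 0.8507)/(1 − 0.905×0.8507) = 0.0543/0.2301165 = 0.23597; |u| = 0.23597c.
At |u| = 0.23597c, γ = (1 − 0.0556818)^(−1/2) = 1.0291.
The clock on probe Alpha records proper time, so craft B measures Δt = γΔτ = 1.0291 × 43.8 = 45.1 minutes.

45.1 minutes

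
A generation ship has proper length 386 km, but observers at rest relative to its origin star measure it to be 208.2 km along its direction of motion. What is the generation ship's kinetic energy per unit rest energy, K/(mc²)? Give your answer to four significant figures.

0.8540

From L = L₀/γ: γ = 386/208.2 = 1.85399.
Since K = (γ−1)mc², K/(mc²) = 1.85399 − 1 = 0.8540.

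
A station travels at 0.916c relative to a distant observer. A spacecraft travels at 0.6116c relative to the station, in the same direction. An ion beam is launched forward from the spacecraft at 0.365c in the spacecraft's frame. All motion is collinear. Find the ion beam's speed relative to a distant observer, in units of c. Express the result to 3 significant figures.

0.990c

Compose velocities in two stages. Stage 1 (into S'): u₁ = (0.365+0.6116)/(1+0.365×0.6116) = 0.79838.
Stage 2 (into S): u = (0.79838+0.916)/(1+0.79838×0.916) = 0.99022, so the speed is 0.990c.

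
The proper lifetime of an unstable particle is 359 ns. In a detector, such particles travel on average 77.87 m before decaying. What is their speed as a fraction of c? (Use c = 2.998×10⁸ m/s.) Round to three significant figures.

Lab distance = (lab lifetime)·v = γτ·βc, so βγ = d/(cτ) = 77.87/(2.998×10⁸ × 3.590×10^-7) = 0.72351.
With βγ = 0.72351: γ² = 1 + (βγ)² = 1.523467, and β = (βγ)/γ = 0.72351/1.23429 = 0.586.

0.586c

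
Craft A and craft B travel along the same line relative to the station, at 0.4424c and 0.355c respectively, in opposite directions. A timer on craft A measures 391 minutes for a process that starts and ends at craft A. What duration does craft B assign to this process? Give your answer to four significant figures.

539.6 minutes

Transform craft A's velocity into craft B's frame: (0.4424 + 0.355)/(1 + 0.4424·0.355) = 0.7974/1.157052, so the relative speed is 0.68917c.
γ for this relative speed: γ = 1/√(1 − 0.474955) = 1.3801.
The clock on craft A records proper time, so craft B measures Δt = γΔτ = 1.3801 × 391 = 539.6 minutes.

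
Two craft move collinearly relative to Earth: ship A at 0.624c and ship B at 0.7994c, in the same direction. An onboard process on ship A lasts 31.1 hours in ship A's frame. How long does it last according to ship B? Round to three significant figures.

Transform ship A's velocity into ship B's frame: (0.624 − 0.7994)/(1 − 0.624·0.7994) = −0.1754/0.5011744, so the relative speed is 0.34998c.
At |u| = 0.34998c, γ = (1 − 0.122486)^(−1/2) = 1.0675.
The clock on ship A records proper time, so ship B measures Δt = γΔτ = 1.0675 × 31.1 = 33.2 hours.

33.2 hours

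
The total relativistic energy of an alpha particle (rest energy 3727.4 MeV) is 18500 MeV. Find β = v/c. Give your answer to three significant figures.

γ = E/(mc²) = 18500/3727.4 = 4.9632.
β = √(1 − 1/γ²) = √(1 − 0.0405954) = √0.9594046 = 0.979.

0.979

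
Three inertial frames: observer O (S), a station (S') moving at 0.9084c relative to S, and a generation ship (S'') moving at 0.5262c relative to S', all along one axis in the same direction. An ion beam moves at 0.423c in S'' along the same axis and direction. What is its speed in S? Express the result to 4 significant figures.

Apply u = (u'+v)/(1+u'v) twice. Ion beam in the station frame: (0.423+0.5262)/(1+0.423·0.5262) = 0.9492/1.2225826 = 0.77639c.
That velocity, transformed to the rest frame of observer O: (0.77639+0.9084)/(1+0.77639·0.9084) = 1.68479/1.705272676 = 0.98799c.

0.9880c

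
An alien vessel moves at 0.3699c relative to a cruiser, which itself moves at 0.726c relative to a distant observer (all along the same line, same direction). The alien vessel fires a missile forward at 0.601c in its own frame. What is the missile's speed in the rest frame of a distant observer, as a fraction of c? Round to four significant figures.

First combine the missile and alien vessel (S''→S'): u₁ = (0.601 + 0.3699)/(1 + 0.601×0.3699) = 0.9709/1.2223099 = 0.79432.
Then combine with the cruiser (S'→S): u = (0.79432 + 0.726)/(1 + 0.79432×0.726) = 1.52032/1.57667632 = 0.96426.

0.9643c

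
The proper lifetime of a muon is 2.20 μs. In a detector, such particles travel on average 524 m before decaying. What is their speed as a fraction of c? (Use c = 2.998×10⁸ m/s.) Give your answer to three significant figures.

Let x = d/(cτ) = 524.0 m / (2.998×10⁸ m/s × 2.200×10^-6 s) = 0.79447. Since d = βγcτ, x = βγ = β/√(1−β²).
Solving: β² = x²/(1+x²) = 0.631183/1.631183 = 0.386948, so β = 0.622.

0.622c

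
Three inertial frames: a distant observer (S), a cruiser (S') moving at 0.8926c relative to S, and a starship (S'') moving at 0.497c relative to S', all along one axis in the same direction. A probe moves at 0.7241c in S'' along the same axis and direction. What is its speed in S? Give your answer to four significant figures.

0.9939c

First combine the probe and starship (S''→S'): u₁ = (0.7241 + 0.497)/(1 + 0.7241×0.497) = 1.2211/1.3598777 = 0.89795.
Then combine with the cruiser (S'→S): u = (0.89795 + 0.8926)/(1 + 0.89795×0.8926) = 1.79055/1.80151017 = 0.99392.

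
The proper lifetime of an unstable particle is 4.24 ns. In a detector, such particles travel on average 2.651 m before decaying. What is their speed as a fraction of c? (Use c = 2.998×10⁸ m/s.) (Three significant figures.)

0.902c

Let x = d/(cτ) = 2.651 m / (2.998×10⁸ m/s × 4.240×10^-9 s) = 2.0855. Since d = βγcτ, x = βγ = β/√(1−β²).
Solving: β² = x²/(1+x²) = 4.34931/5.34931 = 0.81306, so β = 0.902.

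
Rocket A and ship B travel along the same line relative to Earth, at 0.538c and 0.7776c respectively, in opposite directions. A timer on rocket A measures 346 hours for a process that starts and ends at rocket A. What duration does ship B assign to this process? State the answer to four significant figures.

Transform rocket A's velocity into ship B's frame: (0.538 + 0.7776)/(1 + 0.538·0.7776) = 1.3156/1.4183488, so the relative speed is 0.92756c.
At |u| = 0.92756c, γ = (1 − 0.860368)^(−1/2) = 2.6761.
The clock on rocket A records proper time, so ship B measures Δt = γΔτ = 2.6761 × 346 = 925.9 hours.

925.9 hours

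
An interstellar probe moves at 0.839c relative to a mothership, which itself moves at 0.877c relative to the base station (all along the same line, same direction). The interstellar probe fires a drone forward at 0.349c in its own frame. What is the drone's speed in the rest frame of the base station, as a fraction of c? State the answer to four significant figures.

Apply u = (u'+v)/(1+u'v) twice. Drone in the mothership frame: (0.349+0.839)/(1+0.349·0.839) = 1.188/1.292811 = 0.91893c.
That velocity, transformed to the rest frame of the base station: (0.91893+0.877)/(1+0.91893·0.877) = 1.79593/1.80590161 = 0.99448c.

0.9945c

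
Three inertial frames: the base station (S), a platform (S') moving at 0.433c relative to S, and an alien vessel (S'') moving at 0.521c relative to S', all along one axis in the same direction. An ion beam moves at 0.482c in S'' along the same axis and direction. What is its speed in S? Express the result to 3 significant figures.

0.917c

First combine the ion beam and alien vessel (S''→S'): u₁ = (0.482 + 0.521)/(1 + 0.482×0.521) = 1.003/1.251122 = 0.80168.
Then combine with the platform (S'→S): u = (0.80168 + 0.433)/(1 + 0.80168×0.433) = 1.23468/1.34712744 = 0.91653.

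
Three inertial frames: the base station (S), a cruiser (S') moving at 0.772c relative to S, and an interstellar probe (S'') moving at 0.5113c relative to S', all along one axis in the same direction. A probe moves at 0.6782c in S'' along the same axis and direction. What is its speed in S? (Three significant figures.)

First combine the probe and interstellar probe (S''→S'): u₁ = (0.6782 + 0.5113)/(1 + 0.6782×0.5113) = 1.1895/1.34676366 = 0.88323.
Then combine with the cruiser (S'→S): u = (0.88323 + 0.772)/(1 + 0.88323×0.772) = 1.65523/1.68185356 = 0.98417.

0.984c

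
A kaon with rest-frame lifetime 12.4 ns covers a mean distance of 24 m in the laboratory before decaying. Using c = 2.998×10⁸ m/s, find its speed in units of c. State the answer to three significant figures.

0.988c

Lab distance = (lab lifetime)·v = γτ·βc, so βγ = d/(cτ) = 24.00/(2.998×10⁸ × 1.240×10^-8) = 6.4559.
With βγ = 6.4559: γ² = 1 + (βγ)² = 42.6786, and β = (βγ)/γ = 6.4559/6.53289 = 0.988.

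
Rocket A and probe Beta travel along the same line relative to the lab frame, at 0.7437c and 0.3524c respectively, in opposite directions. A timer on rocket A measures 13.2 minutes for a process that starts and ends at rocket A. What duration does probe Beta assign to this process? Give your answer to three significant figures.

The velocity of rocket A relative to probe Beta is (0.7437 + 0.3524)c / (1 + 0.7437×0.3524) = 0.86849c; relative speed 0.86849c.
γ for this relative speed: γ = 1/√(1 − 0.754275) = 2.0173.
The clock on rocket A records proper time, so probe Beta measures Δt = γΔτ = 2.0173 × 13.2 = 26.6 minutes.

26.6 minutes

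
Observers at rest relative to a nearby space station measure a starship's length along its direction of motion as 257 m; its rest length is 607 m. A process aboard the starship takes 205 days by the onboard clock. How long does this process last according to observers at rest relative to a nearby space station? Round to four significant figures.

484.2 days

Length contraction gives γ = L₀/L = 607/257 = 2.36187.
The same γ dilates the second interval: 2.36187 × 205 days = 484.2 days.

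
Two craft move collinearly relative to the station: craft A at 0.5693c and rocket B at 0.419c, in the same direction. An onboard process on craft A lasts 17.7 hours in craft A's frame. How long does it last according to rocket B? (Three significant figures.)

Speed of craft A in rocket B's frame: u = (v_A − v_B)/(1 − v_A v_B/c²) = (0.5693 − 0.419)/(1 − 0.5693×0.419) = 0.1503/0.7614633 = 0.19738; |u| = 0.19738c.
γ for this relative speed: γ = 1/√(1 − 0.0389589) = 1.0201.
The clock on craft A records proper time, so rocket B measures Δt = γΔτ = 1.0201 × 17.7 = 18.1 hours.

18.1 hours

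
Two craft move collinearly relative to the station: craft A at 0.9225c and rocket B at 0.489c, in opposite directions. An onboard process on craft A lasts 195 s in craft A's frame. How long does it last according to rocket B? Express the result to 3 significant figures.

Speed of craft A in rocket B's frame: u = (v_A + v_B)/(1 + v_A v_B/c²) = (0.9225 + 0.489)/(1 + 0.9225×0.489) = 1.4115/1.4511025 = 0.97271; |u| = 0.97271c.
γ for this relative speed: γ = 1/√(1 − 0.946165) = 4.3099.
Craft A's interval is proper; time dilation gives Δt_B = γΔτ = 4.3099 × 195 s = 840 s.

840 s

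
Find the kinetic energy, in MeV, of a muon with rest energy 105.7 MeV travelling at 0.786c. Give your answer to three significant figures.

65.3 MeV

γ = 1/√(1 − β²) = 1/√(1 − 0.617796) = 1/√0.382204 = 1/0.618226 = 1.61753.
Kinetic energy: K = (γ − 1)mc² = (1.61753 − 1) × 105.7 MeV = 0.61753 × 105.7 = 65.3 MeV.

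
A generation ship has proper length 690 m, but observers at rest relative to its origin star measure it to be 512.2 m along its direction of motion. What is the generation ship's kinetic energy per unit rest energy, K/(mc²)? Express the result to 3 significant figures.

0.347

γ = L₀/L = 690/512.2 = 1.34713.
Since K = (γ−1)mc², K/(mc²) = 1.34713 − 1 = 0.347.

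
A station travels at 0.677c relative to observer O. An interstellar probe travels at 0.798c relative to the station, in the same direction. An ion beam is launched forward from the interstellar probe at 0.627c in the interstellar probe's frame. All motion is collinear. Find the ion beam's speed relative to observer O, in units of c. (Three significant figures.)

0.990c

Compose velocities in two stages. Stage 1 (into S'): u₁ = (0.627+0.798)/(1+0.627×0.798) = 0.94978.
Stage 2 (into S): u = (0.94978+0.677)/(1+0.94978×0.677) = 0.99013, so the speed is 0.990c.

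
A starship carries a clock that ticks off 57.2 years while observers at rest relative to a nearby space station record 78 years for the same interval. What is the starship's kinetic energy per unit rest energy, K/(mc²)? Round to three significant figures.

0.364

The time-dilation ratio gives γ = 78/57.2 = 1.36364.
K/(mc²) = γ − 1 = 1.36364 − 1 = 0.364.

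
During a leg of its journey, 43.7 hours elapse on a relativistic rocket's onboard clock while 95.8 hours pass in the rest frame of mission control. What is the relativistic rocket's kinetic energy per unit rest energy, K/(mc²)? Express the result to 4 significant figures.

The time-dilation ratio gives γ = 95.8/43.7 = 2.19222.
K/(mc²) = γ − 1 = 2.19222 − 1 = 1.192.

1.192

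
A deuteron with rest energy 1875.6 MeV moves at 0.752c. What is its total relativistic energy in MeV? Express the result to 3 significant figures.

2850 MeV

Lorentz factor: γ = (1 − 0.565504)^(−1/2) = 1.5171.
Total energy: E = γmc² = 1.5171 × 1875.6 MeV = 2850 MeV.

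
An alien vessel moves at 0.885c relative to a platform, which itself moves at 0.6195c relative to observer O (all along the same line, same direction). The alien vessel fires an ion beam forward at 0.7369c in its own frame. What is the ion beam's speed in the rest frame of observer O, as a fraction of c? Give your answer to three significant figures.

0.996c

Compose velocities in two stages. Stage 1 (into S'): u₁ = (0.7369+0.885)/(1+0.7369×0.885) = 0.98169.
Stage 2 (into S): u = (0.98169+0.6195)/(1+0.98169×0.6195) = 0.99567, so the speed is 0.996c.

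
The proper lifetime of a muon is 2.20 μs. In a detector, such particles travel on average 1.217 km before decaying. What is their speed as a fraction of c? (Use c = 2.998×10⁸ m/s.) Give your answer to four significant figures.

0.8792c

Let x = d/(cτ) = 1217 m / (2.998×10⁸ m/s × 2.200×10^-6 s) = 1.8452. Since d = βγcτ, x = βγ = β/√(1−β²).
Solving: β² = x²/(1+x²) = 3.40476/4.40476 = 0.772973, so β = 0.8792.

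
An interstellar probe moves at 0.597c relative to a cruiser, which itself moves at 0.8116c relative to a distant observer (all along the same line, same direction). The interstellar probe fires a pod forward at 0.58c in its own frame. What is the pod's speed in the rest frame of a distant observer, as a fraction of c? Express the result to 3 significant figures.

0.986c

Apply u = (u'+v)/(1+u'v) twice. Pod in the cruiser frame: (0.58+0.597)/(1+0.58·0.597) = 1.177/1.34626 = 0.87427c.
That velocity, transformed to the rest frame of a distant observer: (0.87427+0.8116)/(1+0.87427·0.8116) = 1.68587/1.709557532 = 0.98614c.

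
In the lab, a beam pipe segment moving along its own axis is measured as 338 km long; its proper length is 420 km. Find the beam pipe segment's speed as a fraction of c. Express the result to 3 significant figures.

0.594c

Length contraction gives γ = L₀/L = 420/338 = 1.2426.
β = √(1 − 1/γ²) = √0.352355 = 0.594.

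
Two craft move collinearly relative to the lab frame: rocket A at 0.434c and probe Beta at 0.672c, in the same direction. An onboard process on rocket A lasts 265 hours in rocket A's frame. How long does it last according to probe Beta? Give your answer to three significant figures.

281 hours

The velocity of rocket A relative to probe Beta is (0.434 − 0.672)c / (1 − 0.434×0.672) = −0.33599c; relative speed 0.33599c.
At |u| = 0.33599c, γ = (1 − 0.112889)^(−1/2) = 1.0617.
The clock on rocket A records proper time, so probe Beta measures Δt = γΔτ = 1.0617 × 265 = 281 hours.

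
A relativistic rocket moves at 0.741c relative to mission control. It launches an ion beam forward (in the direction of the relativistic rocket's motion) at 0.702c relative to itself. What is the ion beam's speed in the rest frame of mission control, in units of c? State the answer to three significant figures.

In units of c, u = (u' + v)/(1 + u'v) with u' = 0.702 and v = 0.741.
Numerator: 0.702 + 0.741 = 1.443. Denominator: 1 + (0.702)(0.741) = 1.520182.
u = 1.443/1.520182 = 0.94923, so the speed is 0.949c.

0.949c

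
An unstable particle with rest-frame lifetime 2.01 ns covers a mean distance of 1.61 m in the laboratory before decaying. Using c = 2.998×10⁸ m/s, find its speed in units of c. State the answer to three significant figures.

0.937c

Lab distance = (lab lifetime)·v = γτ·βc, so βγ = d/(cτ) = 1.610/(2.998×10⁸ × 2.010×10^-9) = 2.6718.
With βγ = 2.6718: γ² = 1 + (βγ)² = 8.13852, and β = (βγ)/γ = 2.6718/2.85281 = 0.937.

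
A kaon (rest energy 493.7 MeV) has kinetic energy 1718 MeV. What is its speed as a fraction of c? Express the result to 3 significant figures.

K = (γ−1)mc², so γ = 1 + 1718/493.7 = 4.4798.
Then v/c = √(1 − γ⁻²) = √(1 − 0.0498291) = √0.9501709 = 0.975.

0.975c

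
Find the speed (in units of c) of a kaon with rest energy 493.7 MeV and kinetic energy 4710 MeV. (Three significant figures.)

0.995c

K = (γ−1)mc², so γ = 1 + 4710/493.7 = 10.54.
Then v/c = √(1 − γ⁻²) = √(1 − 0.00900158) = √0.99099842 = 0.995.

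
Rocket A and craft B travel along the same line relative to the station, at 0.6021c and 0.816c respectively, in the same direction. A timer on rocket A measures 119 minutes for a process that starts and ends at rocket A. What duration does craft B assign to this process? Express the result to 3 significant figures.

Speed of rocket A in craft B's frame: u = (v_A − v_B)/(1 − v_A v_B/c²) = (0.6021 − 0.816)/(1 − 0.6021×0.816) = −0.2139/0.5086864 = −0.42049; |u| = 0.42049c.
γ for this relative speed: γ = 1/√(1 − 0.176812) = 1.1022.
The clock on rocket A records proper time, so craft B measures Δt = γΔτ = 1.1022 × 119 = 131 minutes.

131 minutes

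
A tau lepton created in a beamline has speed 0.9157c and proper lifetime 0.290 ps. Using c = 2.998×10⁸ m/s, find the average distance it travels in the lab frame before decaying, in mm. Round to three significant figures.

0.198 mm

β² = 0.83850649, so γ = 1/√0.16149351 = 2.4884.
Lab-frame lifetime: Δt = γτ = 2.4884 × 0.290 ps = 0.72164 ps.
Distance: d = vΔt = 0.9157 × 2.998×10⁸ m/s × 7.2164×10^-13 s = 1.98×10^-4 m = 0.198 mm.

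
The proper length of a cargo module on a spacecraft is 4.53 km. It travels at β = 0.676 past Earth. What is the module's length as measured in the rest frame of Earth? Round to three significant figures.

With β = 0.676, γ = 1/√(1 − 0.676²) = 1/√0.543024 = 1.357.
Length contraction: L = L₀/γ = 4.53/1.357 = 3.34 km.

3.34 km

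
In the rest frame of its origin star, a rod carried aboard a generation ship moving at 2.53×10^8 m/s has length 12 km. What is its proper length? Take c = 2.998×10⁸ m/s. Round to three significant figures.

22.4 km

β = v/c = (2.53×10^8 m/s)/(2.998×10⁸ m/s) = 0.843896.
With β = 0.843896, γ = 1/√(1 − 0.843896²) = 1/√0.2878395 = 1.8639.
Proper length: L₀ = γ·L = 1.8639 × 12 = 22.4 km.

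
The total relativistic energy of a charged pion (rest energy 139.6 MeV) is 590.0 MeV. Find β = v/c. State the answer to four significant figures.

0.9716

γ = E/(mc²) = 590.0/139.6 = 4.2264.
β = √(1 − 1/γ²) = √(1 − 0.0559833) = √0.9440167 = 0.9716.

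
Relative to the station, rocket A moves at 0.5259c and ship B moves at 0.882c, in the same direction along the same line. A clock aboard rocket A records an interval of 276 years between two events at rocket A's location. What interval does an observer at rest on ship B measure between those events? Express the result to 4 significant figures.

369.2 years

Transform rocket A's velocity into ship B's frame: (0.5259 − 0.882)/(1 − 0.5259·0.882) = −0.3561/0.5361562, so the relative speed is 0.66417c.
At |u| = 0.66417c, γ = (1 − 0.441122)^(−1/2) = 1.3376.
Rocket A's interval is proper; time dilation gives Δt_B = γΔτ = 1.3376 × 276 years = 369.2 years.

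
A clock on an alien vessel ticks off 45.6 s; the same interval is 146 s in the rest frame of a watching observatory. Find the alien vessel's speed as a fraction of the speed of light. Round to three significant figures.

0.950c

γ = Δt/Δτ = 146/45.6 = 3.2018.
β = √(1 − 1/γ²) = √(1 − 0.0975465) = √0.9024535 = 0.950.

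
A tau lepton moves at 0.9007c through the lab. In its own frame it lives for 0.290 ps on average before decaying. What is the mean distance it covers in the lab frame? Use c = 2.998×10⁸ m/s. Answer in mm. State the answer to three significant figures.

With β = 0.9007, γ = 1/√(1 − 0.9007²) = 1/√0.18873951 = 2.3018.
Lab-frame lifetime: Δt = γτ = 2.3018 × 0.290 ps = 0.66752 ps.
Distance: d = vΔt = 0.9007 × 2.998×10⁸ m/s × 6.6752×10^-13 s = 1.80×10^-4 m = 0.180 mm.

0.180 mm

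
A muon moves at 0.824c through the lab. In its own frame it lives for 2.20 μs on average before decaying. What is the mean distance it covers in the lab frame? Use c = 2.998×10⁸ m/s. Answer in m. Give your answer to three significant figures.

959 m

γ = 1/√(1 − β²) = 1/√(1 − 0.678976) = 1/√0.321024 = 1/0.56659 = 1.7649.
Lab-frame lifetime: Δt = γτ = 1.7649 × 2.20 μs = 3.8828 μs.
Distance: d = vΔt = 0.824 × 2.998×10⁸ m/s × 3.8828×10^-6 s = 959 m.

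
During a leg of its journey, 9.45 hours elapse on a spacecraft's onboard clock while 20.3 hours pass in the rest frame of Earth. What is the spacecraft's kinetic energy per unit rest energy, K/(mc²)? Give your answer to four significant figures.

From Δt = γΔτ: γ = 20.3/9.45 = 2.14815.
Since K = (γ−1)mc², K/(mc²) = 2.14815 − 1 = 1.148.

1.148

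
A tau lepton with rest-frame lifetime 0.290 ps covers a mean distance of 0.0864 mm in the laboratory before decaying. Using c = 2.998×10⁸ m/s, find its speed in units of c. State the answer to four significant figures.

0.7049c

d = βγcτ ⇒ βγ = d/(cτ) = 8.640×10^-5 m / (8.6942×10^-5 m) = 0.99377.
β = (βγ)/√(1+(βγ)²) = 0.99377/√1.987579 = 0.7049.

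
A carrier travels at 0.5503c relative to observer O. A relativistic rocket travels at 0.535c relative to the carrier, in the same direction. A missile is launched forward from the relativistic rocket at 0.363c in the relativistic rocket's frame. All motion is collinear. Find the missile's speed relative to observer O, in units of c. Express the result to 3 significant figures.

Compose velocities in two stages. Stage 1 (into S'): u₁ = (0.363+0.535)/(1+0.363×0.535) = 0.75196.
Stage 2 (into S): u = (0.75196+0.5503)/(1+0.75196×0.5503) = 0.9211, so the speed is 0.921c.

0.921c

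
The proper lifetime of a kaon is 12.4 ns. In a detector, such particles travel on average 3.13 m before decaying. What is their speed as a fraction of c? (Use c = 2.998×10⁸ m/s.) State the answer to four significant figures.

0.6441c

Lab distance = (lab lifetime)·v = γτ·βc, so βγ = d/(cτ) = 3.130/(2.998×10⁸ × 1.240×10^-8) = 0.84196.
With βγ = 0.84196: γ² = 1 + (βγ)² = 1.708897, and β = (βγ)/γ = 0.84196/1.30725 = 0.6441.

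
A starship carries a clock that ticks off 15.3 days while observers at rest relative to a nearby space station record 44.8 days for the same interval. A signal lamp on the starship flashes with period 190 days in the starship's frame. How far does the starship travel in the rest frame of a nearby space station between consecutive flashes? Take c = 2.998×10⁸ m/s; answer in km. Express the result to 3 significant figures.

From Δt = γΔτ: γ = 44.8/15.3 = 2.9281.
β = √(1 − 1/γ²) = 0.93988. Lab-frame period = γτ = 2.9281×190 days = 556.34 days. Distance = βc × γτ = 0.93988 × 2.998×10⁸ m/s × 48067776 s = 1.3544×10^16 m = 1.35×10^13 km.

1.35×10^13 km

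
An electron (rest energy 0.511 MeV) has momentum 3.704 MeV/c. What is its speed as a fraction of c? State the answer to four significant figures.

pc/(mc²) = 3.704/0.511 = 7.2485 = βγ = β/√(1−β²).
So β² = x²/(1 + x²) with x = 7.2485: x² = 52.5408, β² = 52.5408/53.5408 = 0.981323, β = 0.9906.

0.9906c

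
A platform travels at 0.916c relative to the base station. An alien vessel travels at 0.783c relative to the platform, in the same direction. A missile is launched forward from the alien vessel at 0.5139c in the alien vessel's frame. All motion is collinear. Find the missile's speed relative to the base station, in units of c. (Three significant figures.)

First combine the missile and alien vessel (S''→S'): u₁ = (0.5139 + 0.783)/(1 + 0.5139×0.783) = 1.2969/1.4023837 = 0.92478.
Then combine with the platform (S'→S): u = (0.92478 + 0.916)/(1 + 0.92478×0.916) = 1.84078/1.84709848 = 0.99658.

0.997c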